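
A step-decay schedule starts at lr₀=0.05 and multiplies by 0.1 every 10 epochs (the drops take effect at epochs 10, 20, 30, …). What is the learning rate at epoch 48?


n_drops = ⌊48/10⌋ = 4
lr = 0.05·0.1^4 = 0.05·0.0001 = 0.000005

0.000005


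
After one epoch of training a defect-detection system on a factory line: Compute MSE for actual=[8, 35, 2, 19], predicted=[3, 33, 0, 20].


Squared errors: (8-3)²=25, (35-33)²=4, (2-0)²=4, (19-20)²=1
Sum = 34
MSE = 34/4 = 17/2

17/2


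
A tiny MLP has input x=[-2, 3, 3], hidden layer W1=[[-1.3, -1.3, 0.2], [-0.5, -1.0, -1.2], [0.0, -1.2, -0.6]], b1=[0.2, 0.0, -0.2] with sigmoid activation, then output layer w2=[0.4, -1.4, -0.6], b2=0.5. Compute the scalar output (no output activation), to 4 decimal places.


z1[0] = (-1.3)·(-2) + (-1.3)·(3) + (0.2)·(3) + 0.2 = -0.5
z1[1] = (-0.5)·(-2) + (-1.0)·(3) + (-1.2)·(3) + 0.0 = -5.6
z1[2] = (0.0)·(-2) + (-1.2)·(3) + (-0.6)·(3) - 0.2 = -5.6
h = sigmoid(z1) = [0.3775, 0.0037, 0.0037]
output = (0.4)·(0.3775) + (-1.4)·(0.0037) + (-0.6)·(0.0037) + 0.5 = 0.6436

0.6436


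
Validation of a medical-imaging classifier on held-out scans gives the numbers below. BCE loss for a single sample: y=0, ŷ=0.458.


BCE = -[y·ln(p) + (1-y)·ln(1-p)]
= -0 - 1·ln(1-0.458)
= -ln(0.542) = 0.6125

0.6125


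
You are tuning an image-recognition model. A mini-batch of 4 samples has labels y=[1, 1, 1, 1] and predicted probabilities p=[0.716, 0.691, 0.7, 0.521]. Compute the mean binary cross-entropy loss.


L[0] = -ln(0.716) = 0.3341
L[1] = -ln(0.691) = 0.3696
L[2] = -ln(0.7) = 0.3567
L[3] = -ln(0.521) = 0.652
mean = (0.3341 + 0.3696 + 0.3567 + 0.652)/4 = 0.4281

0.4281


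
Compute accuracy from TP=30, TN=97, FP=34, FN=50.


Accuracy = (TP+TN)/(TP+TN+FP+FN)
= (30+97)/(211)
= 127/211 = 60.19%

60.19%


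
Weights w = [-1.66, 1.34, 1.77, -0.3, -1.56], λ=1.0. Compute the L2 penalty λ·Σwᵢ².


‖w‖₂² = (-1.66)² + (1.34)² + (1.77)² + (-0.3)² + (-1.56)²
     = 2.7556 + 1.7956 + 3.1329 + 0.09 + 2.4336
     = 10.2077
λ·‖w‖₂² = 1.0·10.2077 = 10.2077

10.2077


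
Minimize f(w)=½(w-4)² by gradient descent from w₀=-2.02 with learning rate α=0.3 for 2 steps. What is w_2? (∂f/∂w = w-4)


step 1: grad = -2.02-4 = -6.02; w = -2.02 - 0.3·(-6.02) = -0.214
step 2: grad = -0.214-4 = -4.214; w = -0.214 - 0.3·(-4.214) = 1.0502

1.0502


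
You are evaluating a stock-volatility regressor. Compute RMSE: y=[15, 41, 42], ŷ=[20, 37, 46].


MSE = 57/3 = 19
RMSE = √(57/3) = 4.3589

4.3589


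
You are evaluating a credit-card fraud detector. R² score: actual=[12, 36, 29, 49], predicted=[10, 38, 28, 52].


ȳ = 31.5
SS_res = Σ(y-ŷ)² = 18
SS_tot = Σ(y-ȳ)² = 713
R² = 1 - SS_res/SS_tot = 1 - 0.0252 = 0.9748

0.9748


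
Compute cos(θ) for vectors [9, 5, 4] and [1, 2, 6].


A·B = 9·1 + 5·2 + 4·6 = 43
‖A‖ = √122 = 11.0454, ‖B‖ = √41 = 6.4031
cos = 43/(√122·√41) = 43/√5002 = 0.608

0.608


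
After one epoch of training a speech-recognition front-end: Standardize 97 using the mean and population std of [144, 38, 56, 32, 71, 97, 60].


μ = 71.1429, σ = 35.7788
z = (97 - 71.1429)/35.7788 = 0.7227

0.7227


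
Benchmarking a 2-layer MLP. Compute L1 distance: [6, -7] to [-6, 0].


d = |6+ 6| + |-7-0|
  = 12 + 7
  = 19

19


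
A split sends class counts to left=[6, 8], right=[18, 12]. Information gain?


Parent = [24, 20], H_parent = 0.994
H_left = 0.9852 (n=14), H_right = 0.971 (n=30)
H_children = (14/44)·0.9852 + (30/44)·0.971 = 0.9755
IG = 0.994 - 0.9755 = 0.0185

0.0185


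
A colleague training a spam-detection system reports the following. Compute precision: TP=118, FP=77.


Precision = TP/(TP+FP)
= 118/(118+77)
= 118/195 = 60.51%

60.51%


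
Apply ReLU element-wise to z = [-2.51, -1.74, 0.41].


ReLU(-2.51) = max(0, -2.51) = 0.0
ReLU(-1.74) = max(0, -1.74) = 0.0
ReLU(0.41) = max(0, 0.41) = 0.41
result = [0.0, 0.0, 0.41]

[0.0, 0.0, 0.41]


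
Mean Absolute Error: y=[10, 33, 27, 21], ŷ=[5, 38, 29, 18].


Absolute errors: |10-5|=5, |33-38|=5, |27-29|=2, |21-18|=3
Sum = 15
MAE = 15/4 = 15/4

15/4


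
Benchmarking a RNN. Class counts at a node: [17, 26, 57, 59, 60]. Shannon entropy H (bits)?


Probabilities: [17/219, 26/219, 57/219, 59/219, 60/219] ≈ [0.0776, 0.1187, 0.2603, 0.2694, 0.274]
H = -((17/219)·log₂(17/219) + (26/219)·log₂(26/219) + (57/219)·log₂(57/219) + (59/219)·log₂(59/219) + (60/219)·log₂(60/219))
  = 2.1782 bits

2.1782 bits


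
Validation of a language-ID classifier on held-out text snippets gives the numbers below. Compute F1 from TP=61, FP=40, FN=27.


Precision = 61/101 = 0.604
Recall = 61/88 = 0.6932
F1 = 2·P·R/(P+R) = 2·TP/(2·TP+FP+FN) = 122/(122+40+27) = 122/189 = 0.6455

0.6455


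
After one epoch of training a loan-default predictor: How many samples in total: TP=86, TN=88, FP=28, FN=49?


Total = TP + TN + FP + FN
= 86 + 88 + 28 + 49
= 251
(Predicted positive: 114, predicted negative: 137)

251


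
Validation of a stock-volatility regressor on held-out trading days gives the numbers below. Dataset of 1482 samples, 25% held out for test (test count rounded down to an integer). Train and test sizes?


Test = ⌊1482·25/100⌋ = 370
Train = 1482 - 370 = 1112

Train: 1112, Test: 370


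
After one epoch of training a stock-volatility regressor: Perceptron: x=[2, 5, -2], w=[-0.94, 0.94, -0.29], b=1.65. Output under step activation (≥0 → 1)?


z = (2)·(-0.94) + (5)·(0.94) + (-2)·(-0.29) + 1.65
  = 5.05
step(z) = 1 (z≥0)

1


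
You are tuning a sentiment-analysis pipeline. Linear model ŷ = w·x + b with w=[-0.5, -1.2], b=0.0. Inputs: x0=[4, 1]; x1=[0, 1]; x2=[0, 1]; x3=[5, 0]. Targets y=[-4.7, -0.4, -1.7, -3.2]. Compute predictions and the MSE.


ŷ0 = (-0.5)·(4) + (-1.2)·(1) + 0.0 = -3.2
ŷ1 = (-0.5)·(0) + (-1.2)·(1) + 0.0 = -1.2
ŷ2 = (-0.5)·(0) + (-1.2)·(1) + 0.0 = -1.2
ŷ3 = (-0.5)·(5) + (-1.2)·(0) + 0.0 = -2.5
errors² = [2.25, 0.64, 0.25, 0.49]
MSE = 3.6300/4 = 0.9075

0.9075


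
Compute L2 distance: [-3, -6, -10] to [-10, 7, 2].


d = √((-3+ 10)² + (-6-7)² + (-10-2)²)
  = √(49 + 169 + 144)
  = √362 = 19.0263

19.0263


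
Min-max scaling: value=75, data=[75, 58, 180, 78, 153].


min=58, max=180
(75-58)/(180-58) = 17/122 = 0.1393

0.1393


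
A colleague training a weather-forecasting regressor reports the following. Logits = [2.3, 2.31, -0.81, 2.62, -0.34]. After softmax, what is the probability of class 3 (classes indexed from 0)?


Exponentials: e^2.3=9.9742, e^2.31=10.0744, e^-0.81=0.4449, e^2.62=13.7357, e^-0.34=0.7118
Sum = 34.941
Softmax = [0.2855, 0.2883, 0.0127, 0.3931, 0.0204]
p[3] = 13.7357/34.941 = 0.3931

0.3931


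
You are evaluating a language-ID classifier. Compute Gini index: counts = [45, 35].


Probabilities: [45/80, 35/80] ≈ [0.5625, 0.4375]
Σpᵢ² = (2025 + 1225)/80² = 3250/6400
Gini = 1 - Σpᵢ² = 1 - 3250/6400 = 0.4922

0.4922


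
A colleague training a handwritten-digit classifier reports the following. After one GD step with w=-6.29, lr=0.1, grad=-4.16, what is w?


w_new = w - α·∇
= -6.29 - 0.1·-4.16
= -6.29 + 0.416
= -5.874

-5.874


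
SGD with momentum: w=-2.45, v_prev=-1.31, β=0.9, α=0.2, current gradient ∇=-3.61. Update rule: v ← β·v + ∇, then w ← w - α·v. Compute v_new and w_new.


v_new = 0.9·-1.31 - 3.61 = -1.179 - 3.61 = -4.789
w_new = -2.45 - 0.2·-4.789 = -2.45 + 0.9578 = -1.4922

v_new=-4.789, w_new=-1.4922


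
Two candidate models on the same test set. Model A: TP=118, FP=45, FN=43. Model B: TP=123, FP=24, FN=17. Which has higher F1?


Model A: P=118/163=0.7239, R=118/161=0.7329, F1=2PR/(P+R)=2TP/(2TP+FP+FN)=236/324=0.7284
Model B: P=123/147=0.8367, R=123/140=0.8786, F1=2PR/(P+R)=2TP/(2TP+FP+FN)=246/287=0.8571
0.7284 < 0.8571 → Model B

Model B


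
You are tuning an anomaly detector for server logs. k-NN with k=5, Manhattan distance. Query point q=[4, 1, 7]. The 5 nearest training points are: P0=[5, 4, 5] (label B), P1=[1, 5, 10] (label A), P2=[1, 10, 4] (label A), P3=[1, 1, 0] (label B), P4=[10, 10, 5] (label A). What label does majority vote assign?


d(q,P0) = 6  (label B)
d(q,P1) = 10  (label A)
d(q,P2) = 15  (label A)
d(q,P3) = 10  (label B)
d(q,P4) = 17  (label A)
Votes: A=3, B=2
Majority → A

A


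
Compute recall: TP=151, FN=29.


Recall = TP/(TP+FN)
= 151/(151+29)
= 151/180 = 83.89%

83.89%


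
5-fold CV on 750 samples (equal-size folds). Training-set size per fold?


Fold size = 750/5 = 150
Training per fold = 750 - 150 = 600

600


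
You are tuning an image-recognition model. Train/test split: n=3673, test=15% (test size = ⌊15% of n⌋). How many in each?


Test = ⌊3673·15/100⌋ = 550
Train = 3673 - 550 = 3123

Train: 3123, Test: 550


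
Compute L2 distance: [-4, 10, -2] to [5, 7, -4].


d = √((-4-5)² + (10-7)² + (-2+ 4)²)
  = √(81 + 9 + 4)
  = √94 = 9.6954

9.6954


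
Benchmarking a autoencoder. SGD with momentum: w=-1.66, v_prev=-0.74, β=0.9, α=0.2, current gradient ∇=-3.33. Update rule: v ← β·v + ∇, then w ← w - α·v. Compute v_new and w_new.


v_new = 0.9·-0.74 - 3.33 = -0.666 - 3.33 = -3.996
w_new = -1.66 - 0.2·-3.996 = -1.66 + 0.7992 = -0.8608

v_new=-3.996, w_new=-0.8608


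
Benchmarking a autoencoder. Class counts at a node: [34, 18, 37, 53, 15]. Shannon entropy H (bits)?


Probabilities: [34/157, 18/157, 37/157, 53/157, 15/157] ≈ [0.2166, 0.1146, 0.2357, 0.3376, 0.0955]
H = -((34/157)·log₂(34/157) + (18/157)·log₂(18/157) + (37/157)·log₂(37/157) + (53/157)·log₂(53/157) + (15/157)·log₂(15/157))
  = 2.1802 bits

2.1802 bits


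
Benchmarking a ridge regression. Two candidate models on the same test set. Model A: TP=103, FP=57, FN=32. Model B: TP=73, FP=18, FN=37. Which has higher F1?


Model A: P=103/160=0.6438, R=103/135=0.763, F1=2PR/(P+R)=2TP/(2TP+FP+FN)=206/295=0.6983
Model B: P=73/91=0.8022, R=73/110=0.6636, F1=2PR/(P+R)=2TP/(2TP+FP+FN)=146/201=0.7264
0.6983 < 0.7264 → Model B

Model B


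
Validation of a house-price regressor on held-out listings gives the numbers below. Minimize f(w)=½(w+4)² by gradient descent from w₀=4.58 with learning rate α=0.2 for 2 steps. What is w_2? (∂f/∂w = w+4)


step 1: grad = 4.58+4 = 8.58; w = 4.58 - 0.2·(8.58) = 2.864
step 2: grad = 2.864+4 = 6.864; w = 2.864 - 0.2·(6.864) = 1.4912

1.4912


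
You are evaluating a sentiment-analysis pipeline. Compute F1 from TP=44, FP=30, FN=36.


Precision = 44/74 = 0.5946
Recall = 44/80 = 0.55
F1 = 2·P·R/(P+R) = 2·TP/(2·TP+FP+FN) = 88/(88+30+36) = 88/154 = 0.5714

0.5714


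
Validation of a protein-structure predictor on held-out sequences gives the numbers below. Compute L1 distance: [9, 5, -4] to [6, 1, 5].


d = |9-6| + |5-1| + |-4-5|
  = 3 + 4 + 9
  = 16

16


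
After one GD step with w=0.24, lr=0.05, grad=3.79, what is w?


w_new = w - α·∇
= 0.24 - 0.05·3.79
= 0.24 - 0.1895
= 0.0505

0.0505


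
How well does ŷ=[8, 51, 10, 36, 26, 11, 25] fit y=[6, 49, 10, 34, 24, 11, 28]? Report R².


ȳ = 23.1429
SS_res = Σ(y-ŷ)² = 25
SS_tot = Σ(y-ȳ)² = 1424.86
R² = 1 - SS_res/SS_tot = 1 - 0.0175 = 0.9825

0.9825


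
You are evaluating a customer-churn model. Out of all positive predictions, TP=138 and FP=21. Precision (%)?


Precision = TP/(TP+FP)
= 138/(138+21)
= 138/159 = 86.79%

86.79%


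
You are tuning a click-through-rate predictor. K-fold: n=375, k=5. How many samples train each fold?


Fold size = 375/5 = 75
Training per fold = 375 - 75 = 300

300


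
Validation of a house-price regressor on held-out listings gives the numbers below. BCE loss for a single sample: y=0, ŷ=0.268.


BCE = -[y·ln(p) + (1-y)·ln(1-p)]
= -0 - 1·ln(1-0.268)
= -ln(0.732) = 0.312

0.312


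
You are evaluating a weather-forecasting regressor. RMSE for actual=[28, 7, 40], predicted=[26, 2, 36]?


MSE = 45/3 = 15
RMSE = √(45/3) = 3.873

3.873


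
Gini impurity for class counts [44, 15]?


Probabilities: [44/59, 15/59] ≈ [0.7458, 0.2542]
Σpᵢ² = (1936 + 225)/59² = 2161/3481
Gini = 1 - Σpᵢ² = 1 - 2161/3481 = 0.3792

0.3792


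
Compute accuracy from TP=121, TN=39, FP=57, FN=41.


Accuracy = (TP+TN)/(TP+TN+FP+FN)
= (121+39)/(258)
= 160/258 = 62.02%

62.02%


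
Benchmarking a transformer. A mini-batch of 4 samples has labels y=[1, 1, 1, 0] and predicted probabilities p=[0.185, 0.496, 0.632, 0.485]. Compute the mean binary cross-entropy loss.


L[0] = -ln(0.185) = 1.6874
L[1] = -ln(0.496) = 0.7012
L[2] = -ln(0.632) = 0.4589
L[3] = -ln(1-0.485) = -ln(0.515) = 0.6636
mean = (1.6874 + 0.7012 + 0.4589 + 0.6636)/4 = 0.8778

0.8778


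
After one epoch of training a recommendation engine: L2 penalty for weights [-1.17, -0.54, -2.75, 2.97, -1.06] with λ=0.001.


‖w‖₂² = (-1.17)² + (-0.54)² + (-2.75)² + (2.97)² + (-1.06)²
     = 1.3689 + 0.2916 + 7.5625 + 8.8209 + 1.1236
     = 19.1675
λ·‖w‖₂² = 0.001·19.1675 = 0.019168

0.019168


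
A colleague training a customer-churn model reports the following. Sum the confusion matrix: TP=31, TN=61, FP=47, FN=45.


Total = TP + TN + FP + FN
= 31 + 61 + 47 + 45
= 184
(Predicted positive: 78, predicted negative: 106)

184


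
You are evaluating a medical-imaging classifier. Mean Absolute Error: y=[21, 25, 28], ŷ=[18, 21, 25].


Absolute errors: |21-18|=3, |25-21|=4, |28-25|=3
Sum = 10
MAE = 10/3 = 10/3

10/3


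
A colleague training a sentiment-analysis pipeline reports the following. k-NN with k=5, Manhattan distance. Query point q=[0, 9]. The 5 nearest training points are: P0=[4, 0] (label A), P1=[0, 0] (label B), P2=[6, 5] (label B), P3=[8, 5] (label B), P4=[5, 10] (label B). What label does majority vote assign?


d(q,P0) = 13  (label A)
d(q,P1) = 9  (label B)
d(q,P2) = 10  (label B)
d(q,P3) = 12  (label B)
d(q,P4) = 6  (label B)
Votes: A=1, B=4
Majority → B

B


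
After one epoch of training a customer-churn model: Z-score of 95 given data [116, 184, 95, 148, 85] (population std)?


μ = 125.6, σ = 36.3021
z = (95 - 125.6)/36.3021 = -0.8429

-0.8429


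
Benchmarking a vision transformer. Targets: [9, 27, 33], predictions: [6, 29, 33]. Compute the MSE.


Squared errors: (9-6)²=9, (27-29)²=4, (33-33)²=0
Sum = 13
MSE = 13/3 = 13/3

13/3


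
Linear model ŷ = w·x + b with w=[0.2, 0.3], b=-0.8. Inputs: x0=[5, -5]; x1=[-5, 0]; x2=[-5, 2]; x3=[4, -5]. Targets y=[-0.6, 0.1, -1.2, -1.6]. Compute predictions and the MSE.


ŷ0 = (0.2)·(5) + (0.3)·(-5) - 0.8 = -1.3
ŷ1 = (0.2)·(-5) + (0.3)·(0) - 0.8 = -1.8
ŷ2 = (0.2)·(-5) + (0.3)·(2) - 0.8 = -1.2
ŷ3 = (0.2)·(4) + (0.3)·(-5) - 0.8 = -1.5
errors² = [0.49, 3.61, 0.0, 0.01]
MSE = 4.1100/4 = 1.0275

1.0275


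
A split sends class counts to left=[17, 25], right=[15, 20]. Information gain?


Parent = [32, 45], H_parent = 0.9793
H_left = 0.9737 (n=42), H_right = 0.9852 (n=35)
H_children = (42/77)·0.9737 + (35/77)·0.9852 = 0.9789
IG = 0.9793 - 0.9789 = 0.0004

0.0004


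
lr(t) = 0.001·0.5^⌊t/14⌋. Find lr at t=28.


n_drops = ⌊28/14⌋ = 2
lr = 0.001·0.5^2 = 0.001·0.25 = 0.00025

0.00025


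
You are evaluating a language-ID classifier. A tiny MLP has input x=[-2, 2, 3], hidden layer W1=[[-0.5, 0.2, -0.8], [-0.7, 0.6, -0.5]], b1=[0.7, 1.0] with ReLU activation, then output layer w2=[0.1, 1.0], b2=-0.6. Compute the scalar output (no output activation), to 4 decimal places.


z1[0] = (-0.5)·(-2) + (0.2)·(2) + (-0.8)·(3) + 0.7 = -0.3
z1[1] = (-0.7)·(-2) + (0.6)·(2) + (-0.5)·(3) + 1.0 = 2.1
h = ReLU(z1) = [0.0, 2.1]
output = (0.1)·(0.0) + (1.0)·(2.1) - 0.6 = 1.5

1.5


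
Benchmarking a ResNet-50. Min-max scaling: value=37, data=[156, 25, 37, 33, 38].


min=25, max=156
(37-25)/(156-25) = 12/131 = 0.0916

0.0916


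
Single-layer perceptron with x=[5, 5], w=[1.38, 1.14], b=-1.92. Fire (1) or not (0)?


z = (5)·(1.38) + (5)·(1.14) - 1.92
  = 10.68
step(z) = 1 (z≥0)

1


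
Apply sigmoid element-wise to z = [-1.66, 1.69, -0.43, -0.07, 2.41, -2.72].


σ(-1.66) = 1/(1+e^1.66) = 0.1598
σ(1.69) = 1/(1+e^-1.69) = 0.8442
σ(-0.43) = 1/(1+e^0.43) = 0.3941
σ(-0.07) = 1/(1+e^0.07) = 0.4825
σ(2.41) = 1/(1+e^-2.41) = 0.9176
σ(-2.72) = 1/(1+e^2.72) = 0.0618
result = [0.1598, 0.8442, 0.3941, 0.4825, 0.9176, 0.0618]

[0.1598, 0.8442, 0.3941, 0.4825, 0.9176, 0.0618]


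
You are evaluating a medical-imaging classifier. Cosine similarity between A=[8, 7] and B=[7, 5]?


A·B = 8·7 + 7·5 = 91
‖A‖ = √113 = 10.6301, ‖B‖ = √74 = 8.6023
cos = 91/(√113·√74) = 91/√8362 = 0.9951

0.9951


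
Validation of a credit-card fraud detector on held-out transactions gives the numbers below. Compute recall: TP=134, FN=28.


Recall = TP/(TP+FN)
= 134/(134+28)
= 134/162 = 82.72%

82.72%


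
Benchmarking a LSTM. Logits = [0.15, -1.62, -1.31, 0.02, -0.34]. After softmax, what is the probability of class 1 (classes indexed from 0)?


Exponentials: e^0.15=1.1618, e^-1.62=0.1979, e^-1.31=0.2698, e^0.02=1.0202, e^-0.34=0.7118
Sum = 3.3615
Softmax = [0.3456, 0.0589, 0.0803, 0.3035, 0.2117]
p[1] = 0.1979/3.3615 = 0.0589

0.0589


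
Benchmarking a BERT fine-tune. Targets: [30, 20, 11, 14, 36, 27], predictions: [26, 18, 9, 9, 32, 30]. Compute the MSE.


Squared errors: (30-26)²=16, (20-18)²=4, (11-9)²=4, (14-9)²=25, (36-32)²=16, (27-30)²=9
Sum = 74
MSE = 74/6 = 37/3

37/3


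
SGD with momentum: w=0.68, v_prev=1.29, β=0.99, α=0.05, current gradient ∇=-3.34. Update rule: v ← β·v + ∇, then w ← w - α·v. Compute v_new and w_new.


v_new = 0.99·1.29 - 3.34 = 1.2771 - 3.34 = -2.0629
w_new = 0.68 - 0.05·-2.0629 = 0.68 + 0.103145 = 0.783145

v_new=-2.0629, w_new=0.783145


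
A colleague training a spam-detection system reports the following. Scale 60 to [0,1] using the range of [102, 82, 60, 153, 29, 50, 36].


min=29, max=153
(60-29)/(153-29) = 31/124 = 0.25

0.25


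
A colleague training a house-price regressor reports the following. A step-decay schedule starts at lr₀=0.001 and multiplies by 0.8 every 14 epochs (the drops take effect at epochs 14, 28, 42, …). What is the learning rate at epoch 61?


n_drops = ⌊61/14⌋ = 4
lr = 0.001·0.8^4 = 0.001·0.4096 = 0.0004096

0.0004096


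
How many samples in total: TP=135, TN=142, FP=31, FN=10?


Total = TP + TN + FP + FN
= 135 + 142 + 31 + 10
= 318
(Predicted positive: 166, predicted negative: 152)

318


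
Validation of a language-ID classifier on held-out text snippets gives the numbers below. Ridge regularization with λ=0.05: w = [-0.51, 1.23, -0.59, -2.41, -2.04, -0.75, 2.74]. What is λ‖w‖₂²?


‖w‖₂² = (-0.51)² + (1.23)² + (-0.59)² + (-2.41)² + (-2.04)² + (-0.75)² + (2.74)²
     = 0.2601 + 1.5129 + 0.3481 + 5.8081 + 4.1616 + 0.5625 + 7.5076
     = 20.1609
λ·‖w‖₂² = 0.05·20.1609 = 1.008045

1.008045


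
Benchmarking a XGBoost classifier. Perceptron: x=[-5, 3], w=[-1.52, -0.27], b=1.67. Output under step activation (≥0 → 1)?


z = (-5)·(-1.52) + (3)·(-0.27) + 1.67
  = 8.46
step(z) = 1 (z≥0)

1


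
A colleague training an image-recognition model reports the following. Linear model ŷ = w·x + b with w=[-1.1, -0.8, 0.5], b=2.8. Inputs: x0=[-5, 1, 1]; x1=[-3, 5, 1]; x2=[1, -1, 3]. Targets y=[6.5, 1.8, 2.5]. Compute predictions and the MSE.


ŷ0 = (-1.1)·(-5) + (-0.8)·(1) + (0.5)·(1) + 2.8 = 8.0
ŷ1 = (-1.1)·(-3) + (-0.8)·(5) + (0.5)·(1) + 2.8 = 2.6
ŷ2 = (-1.1)·(1) + (-0.8)·(-1) + (0.5)·(3) + 2.8 = 4.0
errors² = [2.25, 0.64, 2.25]
MSE = 5.1400/3 = 1.7133

1.7133


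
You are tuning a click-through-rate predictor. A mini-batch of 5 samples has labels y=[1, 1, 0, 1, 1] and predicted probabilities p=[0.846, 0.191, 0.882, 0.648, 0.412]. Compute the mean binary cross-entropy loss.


L[0] = -ln(0.846) = 0.1672
L[1] = -ln(0.191) = 1.6555
L[2] = -ln(1-0.882) = -ln(0.118) = 2.1371
L[3] = -ln(0.648) = 0.4339
L[4] = -ln(0.412) = 0.8867
mean = (0.1672 + 1.6555 + 2.1371 + 0.4339 + 0.8867)/5 = 1.0561

1.0561


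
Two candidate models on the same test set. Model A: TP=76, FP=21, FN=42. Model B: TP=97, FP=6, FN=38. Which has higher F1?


Model A: P=76/97=0.7835, R=76/118=0.6441, F1=2PR/(P+R)=2TP/(2TP+FP+FN)=152/215=0.707
Model B: P=97/103=0.9417, R=97/135=0.7185, F1=2PR/(P+R)=2TP/(2TP+FP+FN)=194/238=0.8151
0.707 < 0.8151 → Model B

Model B


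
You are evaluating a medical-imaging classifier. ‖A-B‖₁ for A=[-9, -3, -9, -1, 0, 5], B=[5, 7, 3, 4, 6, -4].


d = |-9-5| + |-3-7| + |-9-3| + |-1-4| + |0-6| + |5+ 4|
  = 14 + 10 + 12 + 5 + 6 + 9
  = 56

56


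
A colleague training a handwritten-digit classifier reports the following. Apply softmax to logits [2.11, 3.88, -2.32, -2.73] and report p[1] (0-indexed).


Exponentials: e^2.11=8.2482, e^3.88=48.4242, e^-2.32=0.0983, e^-2.73=0.0652
Sum = 56.8359
Softmax = [0.1451, 0.852, 0.0017, 0.0011]
p[1] = 48.4242/56.8359 = 0.852

0.852


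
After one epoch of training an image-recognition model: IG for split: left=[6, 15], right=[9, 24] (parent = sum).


Parent = [15, 39], H_parent = 0.8524
H_left = 0.8631 (n=21), H_right = 0.8454 (n=33)
H_children = (21/54)·0.8631 + (33/54)·0.8454 = 0.8523
IG = 0.8524 - 0.8523 = 0.0001

0.0001


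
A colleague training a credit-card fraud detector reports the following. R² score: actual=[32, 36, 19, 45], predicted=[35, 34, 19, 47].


ȳ = 33
SS_res = Σ(y-ŷ)² = 17
SS_tot = Σ(y-ȳ)² = 350
R² = 1 - SS_res/SS_tot = 1 - 0.0486 = 0.9514

0.9514


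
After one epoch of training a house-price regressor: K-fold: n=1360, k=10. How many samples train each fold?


Fold size = 1360/10 = 136
Training per fold = 1360 - 136 = 1224

1224


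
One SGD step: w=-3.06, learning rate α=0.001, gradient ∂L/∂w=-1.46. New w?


w_new = w - α·∇
= -3.06 - 0.001·-1.46
= -3.06 + 0.00146
= -3.05854

-3.05854


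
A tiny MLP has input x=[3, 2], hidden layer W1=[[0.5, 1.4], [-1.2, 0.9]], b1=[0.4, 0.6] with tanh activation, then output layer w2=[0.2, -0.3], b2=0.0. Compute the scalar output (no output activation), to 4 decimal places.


z1[0] = (0.5)·(3) + (1.4)·(2) + 0.4 = 4.7
z1[1] = (-1.2)·(3) + (0.9)·(2) + 0.6 = -1.2
h = tanh(z1) = [0.9998, -0.8337]
output = (0.2)·(0.9998) + (-0.3)·(-0.8337) + 0.0 = 0.4501

0.4501


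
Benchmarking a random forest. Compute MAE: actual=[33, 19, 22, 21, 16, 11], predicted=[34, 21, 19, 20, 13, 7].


Absolute errors: |33-34|=1, |19-21|=2, |22-19|=3, |21-20|=1, |16-13|=3, |11-7|=4
Sum = 14
MAE = 14/6 = 7/3

7/3


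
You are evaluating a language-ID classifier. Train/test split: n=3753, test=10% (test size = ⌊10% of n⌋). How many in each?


Test = ⌊3753·10/100⌋ = 375
Train = 3753 - 375 = 3378

Train: 3378, Test: 375


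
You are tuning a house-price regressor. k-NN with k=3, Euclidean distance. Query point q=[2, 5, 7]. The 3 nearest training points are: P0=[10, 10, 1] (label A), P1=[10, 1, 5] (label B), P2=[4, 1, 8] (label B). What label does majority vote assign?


d(q,P0) = 11.1803  (label A)
d(q,P1) = 9.1652  (label B)
d(q,P2) = 4.5826  (label B)
Votes: A=1, B=2
Majority → B

B


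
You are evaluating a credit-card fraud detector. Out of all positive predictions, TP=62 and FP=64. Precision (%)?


Precision = TP/(TP+FP)
= 62/(62+64)
= 62/126 = 49.21%

49.21%


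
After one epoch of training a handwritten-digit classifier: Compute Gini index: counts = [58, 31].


Probabilities: [58/89, 31/89] ≈ [0.6517, 0.3483]
Σpᵢ² = (3364 + 961)/89² = 4325/7921
Gini = 1 - Σpᵢ² = 1 - 4325/7921 = 0.454

0.454


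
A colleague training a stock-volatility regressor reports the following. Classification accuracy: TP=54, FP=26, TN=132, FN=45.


Accuracy = (TP+TN)/(TP+TN+FP+FN)
= (54+132)/(257)
= 186/257 = 72.37%

72.37%


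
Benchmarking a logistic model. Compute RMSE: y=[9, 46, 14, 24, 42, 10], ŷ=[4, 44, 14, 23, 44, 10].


MSE = 34/6 = 5.6667
RMSE = √(34/6) = 2.3805

2.3805


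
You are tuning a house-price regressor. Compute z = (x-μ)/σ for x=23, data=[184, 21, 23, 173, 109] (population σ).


μ = 102, σ = 70.1655
z = (23 - 102)/70.1655 = -1.1259

-1.1259


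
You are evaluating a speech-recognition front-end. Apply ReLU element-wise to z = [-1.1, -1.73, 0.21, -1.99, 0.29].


ReLU(-1.1) = max(0, -1.1) = 0.0
ReLU(-1.73) = max(0, -1.73) = 0.0
ReLU(0.21) = max(0, 0.21) = 0.21
ReLU(-1.99) = max(0, -1.99) = 0.0
ReLU(0.29) = max(0, 0.29) = 0.29
result = [0.0, 0.0, 0.21, 0.0, 0.29]

[0.0, 0.0, 0.21, 0.0, 0.29]


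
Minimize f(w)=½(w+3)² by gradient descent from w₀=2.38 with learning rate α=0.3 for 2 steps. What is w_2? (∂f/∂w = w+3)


step 1: grad = 2.38+3 = 5.38; w = 2.38 - 0.3·(5.38) = 0.766
step 2: grad = 0.766+3 = 3.766; w = 0.766 - 0.3·(3.766) = -0.3638

-0.3638


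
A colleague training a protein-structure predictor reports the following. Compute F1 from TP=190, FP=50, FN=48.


Precision = 190/240 = 0.7917
Recall = 190/238 = 0.7983
F1 = 2·P·R/(P+R) = 2·TP/(2·TP+FP+FN) = 380/(380+50+48) = 380/478 = 0.795

0.795


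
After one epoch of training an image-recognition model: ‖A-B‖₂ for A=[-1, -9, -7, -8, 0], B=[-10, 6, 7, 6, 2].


d = √((-1+ 10)² + (-9-6)² + (-7-7)² + (-8-6)² + (0-2)²)
  = √(81 + 225 + 196 + 196 + 4)
  = √702 = 26.4953

26.4953


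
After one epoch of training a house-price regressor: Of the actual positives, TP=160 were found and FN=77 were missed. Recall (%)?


Recall = TP/(TP+FN)
= 160/(160+77)
= 160/237 = 67.51%

67.51%


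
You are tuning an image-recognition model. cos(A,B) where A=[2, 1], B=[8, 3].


A·B = 2·8 + 1·3 = 19
‖A‖ = √5 = 2.2361, ‖B‖ = √73 = 8.544
cos = 19/(√5·√73) = 19/√365 = 0.9945

0.9945


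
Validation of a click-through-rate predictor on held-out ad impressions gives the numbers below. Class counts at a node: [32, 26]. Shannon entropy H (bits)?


Probabilities: [32/58, 26/58] ≈ [0.5517, 0.4483]
H = -((32/58)·log₂(32/58) + (26/58)·log₂(26/58))
  = 0.9923 bits

0.9923 bits


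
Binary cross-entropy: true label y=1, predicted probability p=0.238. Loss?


BCE = -[y·ln(p) + (1-y)·ln(1-p)]
= -1·ln(0.238) - 0
= -ln(0.238) = 1.4355

1.4355


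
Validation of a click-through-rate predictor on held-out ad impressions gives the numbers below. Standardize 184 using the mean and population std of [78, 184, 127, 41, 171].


μ = 120.2, σ = 54.3154
z = (184 - 120.2)/54.3154 = 1.1746

1.1746


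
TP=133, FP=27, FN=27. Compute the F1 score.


Precision = 133/160 = 0.8313
Recall = 133/160 = 0.8313
F1 = 2·P·R/(P+R) = 2·TP/(2·TP+FP+FN) = 266/(266+27+27) = 266/320 = 0.8313

0.8313


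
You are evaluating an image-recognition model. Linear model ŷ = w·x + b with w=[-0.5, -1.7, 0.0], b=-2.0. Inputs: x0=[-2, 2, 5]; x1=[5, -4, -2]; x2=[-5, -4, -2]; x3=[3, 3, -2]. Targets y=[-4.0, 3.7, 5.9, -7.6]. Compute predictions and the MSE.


ŷ0 = (-0.5)·(-2) + (-1.7)·(2) + (0.0)·(5) - 2.0 = -4.4
ŷ1 = (-0.5)·(5) + (-1.7)·(-4) + (0.0)·(-2) - 2.0 = 2.3
ŷ2 = (-0.5)·(-5) + (-1.7)·(-4) + (0.0)·(-2) - 2.0 = 7.3
ŷ3 = (-0.5)·(3) + (-1.7)·(3) + (0.0)·(-2) - 2.0 = -8.6
errors² = [0.16, 1.96, 1.96, 1.0]
MSE = 5.0800/4 = 1.27

1.27


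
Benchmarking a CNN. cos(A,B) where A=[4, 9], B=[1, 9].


A·B = 4·1 + 9·9 = 85
‖A‖ = √97 = 9.8489, ‖B‖ = √82 = 9.0554
cos = 85/(√97·√82) = 85/√7954 = 0.9531

0.9531


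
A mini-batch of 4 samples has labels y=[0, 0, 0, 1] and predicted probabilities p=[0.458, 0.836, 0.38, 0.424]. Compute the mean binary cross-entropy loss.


L[0] = -ln(1-0.458) = -ln(0.542) = 0.6125
L[1] = -ln(1-0.836) = -ln(0.164) = 1.8079
L[2] = -ln(1-0.38) = -ln(0.62) = 0.478
L[3] = -ln(0.424) = 0.858
mean = (0.6125 + 1.8079 + 0.478 + 0.858)/4 = 0.9391

0.9391


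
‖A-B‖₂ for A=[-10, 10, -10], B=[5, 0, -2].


d = √((-10-5)² + (10-0)² + (-10+ 2)²)
  = √(225 + 100 + 64)
  = √389 = 19.7231

19.7231


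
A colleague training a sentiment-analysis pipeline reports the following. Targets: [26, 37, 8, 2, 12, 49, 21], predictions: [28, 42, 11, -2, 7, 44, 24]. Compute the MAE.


Absolute errors: |26-28|=2, |37-42|=5, |8-11|=3, |2+ 2|=4, |12-7|=5, |49-44|=5, |21-24|=3
Sum = 27
MAE = 27/7 = 27/7

27/7


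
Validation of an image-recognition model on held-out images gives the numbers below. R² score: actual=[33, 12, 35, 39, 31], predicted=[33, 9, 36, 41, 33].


ȳ = 30
SS_res = Σ(y-ŷ)² = 18
SS_tot = Σ(y-ȳ)² = 440
R² = 1 - SS_res/SS_tot = 1 - 0.0409 = 0.9591

0.9591


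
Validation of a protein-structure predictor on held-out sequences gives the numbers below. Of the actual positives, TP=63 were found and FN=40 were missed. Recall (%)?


Recall = TP/(TP+FN)
= 63/(63+40)
= 63/103 = 61.17%

61.17%


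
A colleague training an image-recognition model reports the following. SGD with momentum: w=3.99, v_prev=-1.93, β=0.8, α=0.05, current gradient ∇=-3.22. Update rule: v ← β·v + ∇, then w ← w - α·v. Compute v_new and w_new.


v_new = 0.8·-1.93 - 3.22 = -1.544 - 3.22 = -4.764
w_new = 3.99 - 0.05·-4.764 = 3.99 + 0.2382 = 4.2282

v_new=-4.764, w_new=4.2282


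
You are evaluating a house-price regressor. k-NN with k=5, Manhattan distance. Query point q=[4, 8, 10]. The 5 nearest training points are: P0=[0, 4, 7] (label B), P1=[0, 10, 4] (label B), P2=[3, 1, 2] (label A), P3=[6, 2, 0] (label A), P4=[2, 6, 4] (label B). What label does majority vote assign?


d(q,P0) = 11  (label B)
d(q,P1) = 12  (label B)
d(q,P2) = 16  (label A)
d(q,P3) = 18  (label A)
d(q,P4) = 10  (label B)
Votes: A=2, B=3
Majority → B

B


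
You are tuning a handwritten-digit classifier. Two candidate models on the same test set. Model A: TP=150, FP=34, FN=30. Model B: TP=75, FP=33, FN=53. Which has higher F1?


Model A: P=150/184=0.8152, R=150/180=0.8333, F1=2PR/(P+R)=2TP/(2TP+FP+FN)=300/364=0.8242
Model B: P=75/108=0.6944, R=75/128=0.5859, F1=2PR/(P+R)=2TP/(2TP+FP+FN)=150/236=0.6356
0.8242 > 0.6356 → Model A

Model A


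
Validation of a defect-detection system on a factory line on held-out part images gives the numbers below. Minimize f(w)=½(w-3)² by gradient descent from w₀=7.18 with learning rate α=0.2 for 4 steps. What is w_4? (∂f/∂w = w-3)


step 1: grad = 7.18-3 = 4.18; w = 7.18 - 0.2·(4.18) = 6.344
step 2: grad = 6.344-3 = 3.344; w = 6.344 - 0.2·(3.344) = 5.6752
step 3: grad = 5.6752-3 = 2.6752; w = 5.6752 - 0.2·(2.6752) = 5.14016
step 4: grad = 5.14016-3 = 2.14016; w = 5.14016 - 0.2·(2.14016) = 4.712128

4.712128


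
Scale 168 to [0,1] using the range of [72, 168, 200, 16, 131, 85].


min=16, max=200
(168-16)/(200-16) = 152/184 = 0.8261

0.8261


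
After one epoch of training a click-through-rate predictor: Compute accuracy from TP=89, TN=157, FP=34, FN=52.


Accuracy = (TP+TN)/(TP+TN+FP+FN)
= (89+157)/(332)
= 246/332 = 74.1%

74.1%


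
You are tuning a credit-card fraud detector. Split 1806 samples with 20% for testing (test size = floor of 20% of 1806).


Test = ⌊1806·20/100⌋ = 361
Train = 1806 - 361 = 1445

Train: 1445, Test: 361


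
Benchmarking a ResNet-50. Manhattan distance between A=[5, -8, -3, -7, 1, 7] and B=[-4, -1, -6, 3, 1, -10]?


d = |5+ 4| + |-8+ 1| + |-3+ 6| + |-7-3| + |1-1| + |7+ 10|
  = 9 + 7 + 3 + 10 + 0 + 17
  = 46

46


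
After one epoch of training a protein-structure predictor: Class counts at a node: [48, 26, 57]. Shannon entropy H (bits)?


Probabilities: [48/131, 26/131, 57/131] ≈ [0.3664, 0.1985, 0.4351]
H = -((48/131)·log₂(48/131) + (26/131)·log₂(26/131) + (57/131)·log₂(57/131))
  = 1.5161 bits

1.5161 bits


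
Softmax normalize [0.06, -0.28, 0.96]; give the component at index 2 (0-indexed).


Exponentials: e^0.06=1.0618, e^-0.28=0.7558, e^0.96=2.6117
Sum = 4.4293
Softmax = [0.2397, 0.1706, 0.5896]
p[2] = 2.6117/4.4293 = 0.5896

0.5896


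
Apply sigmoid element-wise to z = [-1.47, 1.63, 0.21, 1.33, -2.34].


σ(-1.47) = 1/(1+e^1.47) = 0.1869
σ(1.63) = 1/(1+e^-1.63) = 0.8362
σ(0.21) = 1/(1+e^-0.21) = 0.5523
σ(1.33) = 1/(1+e^-1.33) = 0.7908
σ(-2.34) = 1/(1+e^2.34) = 0.0879
result = [0.1869, 0.8362, 0.5523, 0.7908, 0.0879]

[0.1869, 0.8362, 0.5523, 0.7908, 0.0879]


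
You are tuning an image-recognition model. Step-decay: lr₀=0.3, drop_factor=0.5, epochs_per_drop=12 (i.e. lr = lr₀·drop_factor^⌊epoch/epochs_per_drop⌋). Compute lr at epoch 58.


n_drops = ⌊58/12⌋ = 4
lr = 0.3·0.5^4 = 0.3·0.0625 = 0.01875

0.01875


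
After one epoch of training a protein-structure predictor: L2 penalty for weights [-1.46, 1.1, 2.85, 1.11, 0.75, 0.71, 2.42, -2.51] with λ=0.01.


‖w‖₂² = (-1.46)² + (1.1)² + (2.85)² + (1.11)² + (0.75)² + (0.71)² + (2.42)² + (-2.51)²
     = 2.1316 + 1.21 + 8.1225 + 1.2321 + 0.5625 + 0.5041 + 5.8564 + 6.3001
     = 25.9193
λ·‖w‖₂² = 0.01·25.9193 = 0.259193

0.259193


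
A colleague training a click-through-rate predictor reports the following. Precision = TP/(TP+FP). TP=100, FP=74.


Precision = TP/(TP+FP)
= 100/(100+74)
= 100/174 = 57.47%

57.47%


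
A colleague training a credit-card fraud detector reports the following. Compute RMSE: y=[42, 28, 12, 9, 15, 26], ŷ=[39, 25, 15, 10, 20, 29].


MSE = 62/6 = 10.3333
RMSE = √(62/6) = 3.2146

3.2146


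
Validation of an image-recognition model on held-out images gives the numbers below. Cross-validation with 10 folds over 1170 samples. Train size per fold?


Fold size = 1170/10 = 117
Training per fold = 1170 - 117 = 1053

1053


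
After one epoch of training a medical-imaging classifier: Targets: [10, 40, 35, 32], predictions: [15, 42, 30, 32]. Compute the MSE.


Squared errors: (10-15)²=25, (40-42)²=4, (35-30)²=25, (32-32)²=0
Sum = 54
MSE = 54/4 = 27/2

27/2


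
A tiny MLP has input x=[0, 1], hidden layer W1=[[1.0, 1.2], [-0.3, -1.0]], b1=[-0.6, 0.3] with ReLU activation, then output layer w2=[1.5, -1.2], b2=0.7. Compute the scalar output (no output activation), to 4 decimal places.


z1[0] = (1.0)·(0) + (1.2)·(1) - 0.6 = 0.6
z1[1] = (-0.3)·(0) + (-1.0)·(1) + 0.3 = -0.7
h = ReLU(z1) = [0.6, 0.0]
output = (1.5)·(0.6) + (-1.2)·(0.0) + 0.7 = 1.6

1.6


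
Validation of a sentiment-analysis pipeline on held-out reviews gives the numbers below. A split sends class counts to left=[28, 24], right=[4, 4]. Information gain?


Parent = [32, 28], H_parent = 0.9968
H_left = 0.9957 (n=52), H_right = 1 (n=8)
H_children = (52/60)·0.9957 + (8/60)·1 = 0.9963
IG = 0.9968 - 0.9963 = 0.0005

0.0005


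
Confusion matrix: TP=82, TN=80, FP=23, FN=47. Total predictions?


Total = TP + TN + FP + FN
= 82 + 80 + 23 + 47
= 232
(Predicted positive: 105, predicted negative: 127)

232


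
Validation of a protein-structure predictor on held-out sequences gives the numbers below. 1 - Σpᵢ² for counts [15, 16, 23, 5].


Probabilities: [15/59, 16/59, 23/59, 5/59] ≈ [0.2542, 0.2712, 0.3898, 0.0847]
Σpᵢ² = (225 + 256 + 529 + 25)/59² = 1035/3481
Gini = 1 - Σpᵢ² = 1 - 1035/3481 = 0.7027

0.7027


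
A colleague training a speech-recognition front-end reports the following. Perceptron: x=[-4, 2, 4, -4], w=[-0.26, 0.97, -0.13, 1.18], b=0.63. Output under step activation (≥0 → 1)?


z = (-4)·(-0.26) + (2)·(0.97) + (4)·(-0.13) + (-4)·(1.18) + 0.63
  = -1.63
step(z) = 0 (z<0)

0


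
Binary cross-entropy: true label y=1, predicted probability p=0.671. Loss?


BCE = -[y·ln(p) + (1-y)·ln(1-p)]
= -1·ln(0.671) - 0
= -ln(0.671) = 0.399

0.399


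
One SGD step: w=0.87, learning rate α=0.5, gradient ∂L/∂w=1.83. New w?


w_new = w - α·∇
= 0.87 - 0.5·1.83
= 0.87 - 0.915
= -0.045

-0.045


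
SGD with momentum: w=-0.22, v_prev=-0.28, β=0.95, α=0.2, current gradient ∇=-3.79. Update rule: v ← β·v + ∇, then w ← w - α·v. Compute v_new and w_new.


v_new = 0.95·-0.28 - 3.79 = -0.266 - 3.79 = -4.056
w_new = -0.22 - 0.2·-4.056 = -0.22 + 0.8112 = 0.5912

v_new=-4.056, w_new=0.5912


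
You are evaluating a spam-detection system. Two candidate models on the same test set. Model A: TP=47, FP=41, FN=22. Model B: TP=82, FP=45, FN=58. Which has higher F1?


Model A: P=47/88=0.5341, R=47/69=0.6812, F1=2PR/(P+R)=2TP/(2TP+FP+FN)=94/157=0.5987
Model B: P=82/127=0.6457, R=82/140=0.5857, F1=2PR/(P+R)=2TP/(2TP+FP+FN)=164/267=0.6142
0.5987 < 0.6142 → Model B

Model B


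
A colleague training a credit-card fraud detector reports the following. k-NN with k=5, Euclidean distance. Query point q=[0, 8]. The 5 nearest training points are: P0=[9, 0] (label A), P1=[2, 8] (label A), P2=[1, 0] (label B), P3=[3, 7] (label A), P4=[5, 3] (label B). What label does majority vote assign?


d(q,P0) = 12.0416  (label A)
d(q,P1) = 2.0  (label A)
d(q,P2) = 8.0623  (label B)
d(q,P3) = 3.1623  (label A)
d(q,P4) = 7.0711  (label B)
Votes: A=3, B=2
Majority → A

A


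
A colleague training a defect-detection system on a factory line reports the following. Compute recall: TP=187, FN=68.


Recall = TP/(TP+FN)
= 187/(187+68)
= 187/255 = 73.33%

73.33%


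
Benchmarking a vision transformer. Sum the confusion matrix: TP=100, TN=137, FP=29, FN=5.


Total = TP + TN + FP + FN
= 100 + 137 + 29 + 5
= 271
(Predicted positive: 129, predicted negative: 142)

271


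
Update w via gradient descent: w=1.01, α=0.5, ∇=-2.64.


w_new = w - α·∇
= 1.01 - 0.5·-2.64
= 1.01 + 1.32
= 2.33

2.33


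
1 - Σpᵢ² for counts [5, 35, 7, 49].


Probabilities: [5/96, 35/96, 7/96, 49/96] ≈ [0.0521, 0.3646, 0.0729, 0.5104]
Σpᵢ² = (25 + 1225 + 49 + 2401)/96² = 3700/9216
Gini = 1 - Σpᵢ² = 1 - 3700/9216 = 0.5985

0.5985


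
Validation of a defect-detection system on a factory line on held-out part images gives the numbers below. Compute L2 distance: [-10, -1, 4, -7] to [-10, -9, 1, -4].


d = √((-10+ 10)² + (-1+ 9)² + (4-1)² + (-7+ 4)²)
  = √(0 + 64 + 9 + 9)
  = √82 = 9.0554

9.0554


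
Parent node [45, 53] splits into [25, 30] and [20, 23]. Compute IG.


Parent = [45, 53], H_parent = 0.9952
H_left = 0.994 (n=55), H_right = 0.9965 (n=43)
H_children = (55/98)·0.994 + (43/98)·0.9965 = 0.9951
IG = 0.9952 - 0.9951 = 0.0001

0.0001


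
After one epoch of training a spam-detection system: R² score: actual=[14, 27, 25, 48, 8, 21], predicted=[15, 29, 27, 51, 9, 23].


ȳ = 23.8333
SS_res = Σ(y-ŷ)² = 23
SS_tot = Σ(y-ȳ)² = 950.83
R² = 1 - SS_res/SS_tot = 1 - 0.0242 = 0.9758

0.9758


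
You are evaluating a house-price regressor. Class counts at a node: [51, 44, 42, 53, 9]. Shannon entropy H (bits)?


Probabilities: [51/199, 44/199, 42/199, 53/199, 9/199] ≈ [0.2563, 0.2211, 0.2111, 0.2663, 0.0452]
H = -((51/199)·log₂(51/199) + (44/199)·log₂(44/199) + (42/199)·log₂(42/199) + (53/199)·log₂(53/199) + (9/199)·log₂(9/199))
  = 2.1688 bits

2.1688 bits


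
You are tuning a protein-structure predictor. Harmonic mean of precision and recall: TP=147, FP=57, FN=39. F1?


Precision = 147/204 = 0.7206
Recall = 147/186 = 0.7903
F1 = 2·P·R/(P+R) = 2·TP/(2·TP+FP+FN) = 294/(294+57+39) = 294/390 = 0.7538

0.7538


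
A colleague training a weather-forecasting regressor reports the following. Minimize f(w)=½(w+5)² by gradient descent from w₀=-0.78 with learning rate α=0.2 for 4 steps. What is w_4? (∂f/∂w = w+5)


step 1: grad = -0.78+5 = 4.22; w = -0.78 - 0.2·(4.22) = -1.624
step 2: grad = -1.624+5 = 3.376; w = -1.624 - 0.2·(3.376) = -2.2992
step 3: grad = -2.2992+5 = 2.7008; w = -2.2992 - 0.2·(2.7008) = -2.83936
step 4: grad = -2.83936+5 = 2.16064; w = -2.83936 - 0.2·(2.16064) = -3.271488

-3.271488


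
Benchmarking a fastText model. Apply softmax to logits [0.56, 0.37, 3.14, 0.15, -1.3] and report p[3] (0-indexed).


Exponentials: e^0.56=1.7507, e^0.37=1.4477, e^3.14=23.1039, e^0.15=1.1618, e^-1.3=0.2725
Sum = 27.7366
Softmax = [0.0631, 0.0522, 0.833, 0.0419, 0.0098]
p[3] = 1.1618/27.7366 = 0.0419

0.0419
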